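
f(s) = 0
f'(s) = 0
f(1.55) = 0.00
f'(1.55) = 0.00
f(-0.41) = 0.00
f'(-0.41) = 0.00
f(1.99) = 0.00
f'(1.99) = 0.00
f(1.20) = 0.00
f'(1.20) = 0.00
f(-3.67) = 0.00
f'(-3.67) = 0.00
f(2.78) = 0.00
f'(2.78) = 0.00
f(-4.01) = 0.00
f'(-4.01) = 0.00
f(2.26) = 0.00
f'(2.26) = 0.00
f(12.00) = 0.00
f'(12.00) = 0.00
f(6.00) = 0.00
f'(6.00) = 0.00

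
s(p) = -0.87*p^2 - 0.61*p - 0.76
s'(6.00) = -11.05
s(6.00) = -35.74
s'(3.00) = -5.83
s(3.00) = -10.42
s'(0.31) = -1.15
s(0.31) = -1.03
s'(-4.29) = 6.85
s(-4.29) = -14.15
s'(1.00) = -2.35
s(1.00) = -2.24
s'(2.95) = -5.74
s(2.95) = -10.13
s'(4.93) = -9.19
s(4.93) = -24.91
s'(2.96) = -5.76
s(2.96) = -10.19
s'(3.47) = -6.65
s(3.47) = -13.35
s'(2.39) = -4.77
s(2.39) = -7.19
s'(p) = -1.74*p - 0.61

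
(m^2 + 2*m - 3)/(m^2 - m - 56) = (-m^2 - 2*m + 3)/(-m^2 + m + 56)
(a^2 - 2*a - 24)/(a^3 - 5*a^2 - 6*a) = (a + 4)/(a*(a + 1))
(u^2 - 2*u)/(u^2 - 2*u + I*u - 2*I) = u/(u + I)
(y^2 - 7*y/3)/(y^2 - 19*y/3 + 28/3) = y/(y - 4)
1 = 1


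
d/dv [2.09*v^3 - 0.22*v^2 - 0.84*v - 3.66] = 6.27*v^2 - 0.44*v - 0.84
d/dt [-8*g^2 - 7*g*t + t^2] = -7*g + 2*t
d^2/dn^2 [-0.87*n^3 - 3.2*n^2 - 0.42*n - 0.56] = -5.22*n - 6.4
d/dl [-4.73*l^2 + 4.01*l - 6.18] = 4.01 - 9.46*l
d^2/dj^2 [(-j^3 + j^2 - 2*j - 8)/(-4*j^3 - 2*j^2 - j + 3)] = 2*(-24*j^6 + 84*j^5 + 900*j^4 + 437*j^3 + 309*j^2 + 399*j + 53)/(64*j^9 + 96*j^8 + 96*j^7 - 88*j^6 - 120*j^5 - 102*j^4 + 73*j^3 + 45*j^2 + 27*j - 27)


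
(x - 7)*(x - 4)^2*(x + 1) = x^4 - 14*x^3 + 57*x^2 - 40*x - 112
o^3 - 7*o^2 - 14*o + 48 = (o - 8)*(o - 2)*(o + 3)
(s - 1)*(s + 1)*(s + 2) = s^3 + 2*s^2 - s - 2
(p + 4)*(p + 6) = p^2 + 10*p + 24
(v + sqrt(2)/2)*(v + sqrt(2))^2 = v^3 + 5*sqrt(2)*v^2/2 + 4*v + sqrt(2)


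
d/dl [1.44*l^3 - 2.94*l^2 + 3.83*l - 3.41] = 4.32*l^2 - 5.88*l + 3.83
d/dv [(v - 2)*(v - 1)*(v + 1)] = 3*v^2 - 4*v - 1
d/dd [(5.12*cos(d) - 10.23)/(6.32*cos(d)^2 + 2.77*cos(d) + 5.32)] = (32.3584*cos(d)^2 - 129.3072*cos(d) - 55.5755)*sin(d)/(39.9424*cos(d)^4 + 35.0128*cos(d)^3 + 74.9177*cos(d)^2 + 29.4728*cos(d) + 28.3024)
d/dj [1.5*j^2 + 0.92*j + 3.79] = 3.0*j + 0.92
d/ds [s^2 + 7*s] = 2*s + 7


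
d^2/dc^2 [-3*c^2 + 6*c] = -6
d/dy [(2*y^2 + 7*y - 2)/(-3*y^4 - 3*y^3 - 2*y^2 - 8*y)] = (12*y^5 + 69*y^4 + 18*y^3 - 20*y^2 - 8*y - 16)/(y^2*(9*y^6 + 18*y^5 + 21*y^4 + 60*y^3 + 52*y^2 + 32*y + 64))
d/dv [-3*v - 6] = -3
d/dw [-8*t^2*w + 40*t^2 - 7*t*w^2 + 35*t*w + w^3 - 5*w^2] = -8*t^2 - 14*t*w + 35*t + 3*w^2 - 10*w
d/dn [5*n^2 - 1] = 10*n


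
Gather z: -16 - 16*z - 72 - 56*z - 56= -72*z - 144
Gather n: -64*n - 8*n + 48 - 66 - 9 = -72*n - 27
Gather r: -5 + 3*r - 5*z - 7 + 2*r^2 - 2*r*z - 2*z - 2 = 2*r^2 + r*(3 - 2*z) - 7*z - 14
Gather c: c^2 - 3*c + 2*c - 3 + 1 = c^2 - c - 2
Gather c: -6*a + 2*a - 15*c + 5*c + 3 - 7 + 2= -4*a - 10*c - 2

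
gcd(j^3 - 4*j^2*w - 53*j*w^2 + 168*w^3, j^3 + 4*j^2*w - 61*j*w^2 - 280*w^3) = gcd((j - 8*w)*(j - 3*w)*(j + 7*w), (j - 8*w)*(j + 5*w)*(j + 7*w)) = -j^2 + j*w + 56*w^2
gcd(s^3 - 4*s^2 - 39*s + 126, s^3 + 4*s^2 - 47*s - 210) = s^2 - s - 42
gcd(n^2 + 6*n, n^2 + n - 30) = n + 6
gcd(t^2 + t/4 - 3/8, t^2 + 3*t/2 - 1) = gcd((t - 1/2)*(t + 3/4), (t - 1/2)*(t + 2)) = t - 1/2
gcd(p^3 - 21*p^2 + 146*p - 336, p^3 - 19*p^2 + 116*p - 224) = p^2 - 15*p + 56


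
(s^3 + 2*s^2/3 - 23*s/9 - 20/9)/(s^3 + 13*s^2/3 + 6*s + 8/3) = (s - 5/3)/(s + 2)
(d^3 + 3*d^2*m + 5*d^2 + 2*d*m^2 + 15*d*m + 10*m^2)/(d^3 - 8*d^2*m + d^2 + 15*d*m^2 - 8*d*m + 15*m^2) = (d^3 + 3*d^2*m + 5*d^2 + 2*d*m^2 + 15*d*m + 10*m^2)/(d^3 - 8*d^2*m + d^2 + 15*d*m^2 - 8*d*m + 15*m^2)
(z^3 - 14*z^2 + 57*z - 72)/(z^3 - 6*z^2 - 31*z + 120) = (z - 3)/(z + 5)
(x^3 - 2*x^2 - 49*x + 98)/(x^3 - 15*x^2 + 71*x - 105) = (x^2 + 5*x - 14)/(x^2 - 8*x + 15)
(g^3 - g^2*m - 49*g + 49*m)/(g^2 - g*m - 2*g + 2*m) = (g^2 - 49)/(g - 2)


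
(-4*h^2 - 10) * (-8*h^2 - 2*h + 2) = 32*h^4 + 8*h^3 + 72*h^2 + 20*h - 20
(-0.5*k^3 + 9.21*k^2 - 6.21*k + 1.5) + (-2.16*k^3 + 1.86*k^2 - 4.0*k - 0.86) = -2.66*k^3 + 11.07*k^2 - 10.21*k + 0.64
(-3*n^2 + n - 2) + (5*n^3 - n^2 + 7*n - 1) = 5*n^3 - 4*n^2 + 8*n - 3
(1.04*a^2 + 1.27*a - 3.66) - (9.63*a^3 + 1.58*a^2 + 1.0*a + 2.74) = -9.63*a^3 - 0.54*a^2 + 0.27*a - 6.4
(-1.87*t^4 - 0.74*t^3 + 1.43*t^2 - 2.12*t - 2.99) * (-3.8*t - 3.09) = 7.106*t^5 + 8.5903*t^4 - 3.1474*t^3 + 3.6373*t^2 + 17.9128*t + 9.2391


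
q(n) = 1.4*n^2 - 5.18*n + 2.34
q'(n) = 2.8*n - 5.18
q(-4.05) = 46.28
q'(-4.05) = -16.52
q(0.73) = -0.70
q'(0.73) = -3.14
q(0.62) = -0.33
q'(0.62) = -3.44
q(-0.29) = 3.96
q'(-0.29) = -5.99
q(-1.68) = 14.99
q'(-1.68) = -9.88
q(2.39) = -2.04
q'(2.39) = 1.51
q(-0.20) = 3.43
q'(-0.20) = -5.74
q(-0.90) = 8.14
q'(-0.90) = -7.70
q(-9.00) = 162.36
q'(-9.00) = -30.38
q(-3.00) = 30.48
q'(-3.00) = -13.58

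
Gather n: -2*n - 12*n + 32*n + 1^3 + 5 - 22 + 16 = 18*n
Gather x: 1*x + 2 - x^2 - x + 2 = 4 - x^2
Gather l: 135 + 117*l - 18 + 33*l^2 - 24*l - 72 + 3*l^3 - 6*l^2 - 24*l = 3*l^3 + 27*l^2 + 69*l + 45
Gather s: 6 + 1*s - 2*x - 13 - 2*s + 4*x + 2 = -s + 2*x - 5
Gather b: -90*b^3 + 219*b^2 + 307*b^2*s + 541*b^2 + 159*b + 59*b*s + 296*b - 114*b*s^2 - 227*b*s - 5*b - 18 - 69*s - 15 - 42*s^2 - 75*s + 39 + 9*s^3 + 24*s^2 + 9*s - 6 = -90*b^3 + b^2*(307*s + 760) + b*(-114*s^2 - 168*s + 450) + 9*s^3 - 18*s^2 - 135*s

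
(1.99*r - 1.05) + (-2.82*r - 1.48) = -0.83*r - 2.53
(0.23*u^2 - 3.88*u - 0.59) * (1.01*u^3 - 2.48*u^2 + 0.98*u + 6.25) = 0.2323*u^5 - 4.4892*u^4 + 9.2519*u^3 - 0.9017*u^2 - 24.8282*u - 3.6875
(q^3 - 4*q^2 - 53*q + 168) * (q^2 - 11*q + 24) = q^5 - 15*q^4 + 15*q^3 + 655*q^2 - 3120*q + 4032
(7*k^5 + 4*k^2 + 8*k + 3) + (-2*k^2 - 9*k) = 7*k^5 + 2*k^2 - k + 3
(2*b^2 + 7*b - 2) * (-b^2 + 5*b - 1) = -2*b^4 + 3*b^3 + 35*b^2 - 17*b + 2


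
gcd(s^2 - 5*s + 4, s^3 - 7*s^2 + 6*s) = s - 1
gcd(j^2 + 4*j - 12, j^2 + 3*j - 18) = j + 6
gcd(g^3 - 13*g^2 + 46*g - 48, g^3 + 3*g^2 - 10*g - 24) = g - 3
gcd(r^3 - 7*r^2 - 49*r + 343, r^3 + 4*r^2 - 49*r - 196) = r^2 - 49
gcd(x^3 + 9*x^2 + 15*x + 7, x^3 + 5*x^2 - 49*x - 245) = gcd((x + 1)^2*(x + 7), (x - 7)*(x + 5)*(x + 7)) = x + 7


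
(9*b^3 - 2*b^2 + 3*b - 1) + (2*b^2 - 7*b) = 9*b^3 - 4*b - 1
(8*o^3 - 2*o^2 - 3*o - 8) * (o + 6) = 8*o^4 + 46*o^3 - 15*o^2 - 26*o - 48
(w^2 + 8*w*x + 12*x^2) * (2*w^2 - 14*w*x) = 2*w^4 + 2*w^3*x - 88*w^2*x^2 - 168*w*x^3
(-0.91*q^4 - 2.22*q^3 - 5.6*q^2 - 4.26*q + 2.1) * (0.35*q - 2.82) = -0.3185*q^5 + 1.7892*q^4 + 4.3004*q^3 + 14.301*q^2 + 12.7482*q - 5.922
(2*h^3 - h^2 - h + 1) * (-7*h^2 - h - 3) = -14*h^5 + 5*h^4 + 2*h^3 - 3*h^2 + 2*h - 3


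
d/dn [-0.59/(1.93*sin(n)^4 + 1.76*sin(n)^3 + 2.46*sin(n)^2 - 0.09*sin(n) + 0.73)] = (4.5548*sin(n)^3 + 3.1152*sin(n)^2 + 2.9028*sin(n) - 0.0531)*cos(n)/(1.93*sin(n)^4 + 1.76*sin(n)^3 + 2.46*sin(n)^2 - 0.09*sin(n) + 0.73)^2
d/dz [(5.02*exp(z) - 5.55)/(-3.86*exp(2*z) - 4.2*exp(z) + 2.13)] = (19.3772*exp(2*z) - 42.846*exp(z) - 12.6174)*exp(z)/(14.8996*exp(4*z) + 32.424*exp(3*z) + 1.1964*exp(2*z) - 17.892*exp(z) + 4.5369)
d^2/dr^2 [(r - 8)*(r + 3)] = 2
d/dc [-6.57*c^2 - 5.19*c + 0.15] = -13.14*c - 5.19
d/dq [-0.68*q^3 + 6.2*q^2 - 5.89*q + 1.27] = -2.04*q^2 + 12.4*q - 5.89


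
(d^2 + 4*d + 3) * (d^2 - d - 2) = d^4 + 3*d^3 - 3*d^2 - 11*d - 6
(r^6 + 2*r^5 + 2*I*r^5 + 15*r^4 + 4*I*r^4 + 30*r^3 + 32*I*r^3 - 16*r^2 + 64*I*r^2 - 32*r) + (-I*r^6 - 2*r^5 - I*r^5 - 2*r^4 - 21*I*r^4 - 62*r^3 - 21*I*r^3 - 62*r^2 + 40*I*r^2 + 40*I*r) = r^6 - I*r^6 + I*r^5 + 13*r^4 - 17*I*r^4 - 32*r^3 + 11*I*r^3 - 78*r^2 + 104*I*r^2 - 32*r + 40*I*r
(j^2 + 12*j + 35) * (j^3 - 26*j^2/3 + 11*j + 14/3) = j^5 + 10*j^4/3 - 58*j^3 - 500*j^2/3 + 441*j + 490/3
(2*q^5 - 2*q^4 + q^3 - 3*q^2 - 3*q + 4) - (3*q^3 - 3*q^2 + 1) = 2*q^5 - 2*q^4 - 2*q^3 - 3*q + 3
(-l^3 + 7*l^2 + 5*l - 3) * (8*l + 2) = -8*l^4 + 54*l^3 + 54*l^2 - 14*l - 6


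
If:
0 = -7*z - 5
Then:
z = -5/7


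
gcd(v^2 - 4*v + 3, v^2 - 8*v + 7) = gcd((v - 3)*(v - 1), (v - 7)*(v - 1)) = v - 1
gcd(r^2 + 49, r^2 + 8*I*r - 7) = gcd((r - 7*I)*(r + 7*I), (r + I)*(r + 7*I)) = r + 7*I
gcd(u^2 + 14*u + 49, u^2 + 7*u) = u + 7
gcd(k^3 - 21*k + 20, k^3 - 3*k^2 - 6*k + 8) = k^2 - 5*k + 4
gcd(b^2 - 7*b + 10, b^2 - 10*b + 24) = 1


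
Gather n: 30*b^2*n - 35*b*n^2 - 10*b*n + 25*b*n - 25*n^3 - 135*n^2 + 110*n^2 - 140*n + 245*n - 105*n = -25*n^3 + n^2*(-35*b - 25) + n*(30*b^2 + 15*b)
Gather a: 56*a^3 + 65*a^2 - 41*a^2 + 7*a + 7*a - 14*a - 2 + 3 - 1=56*a^3 + 24*a^2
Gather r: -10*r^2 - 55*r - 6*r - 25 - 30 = -10*r^2 - 61*r - 55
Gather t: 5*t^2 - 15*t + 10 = 5*t^2 - 15*t + 10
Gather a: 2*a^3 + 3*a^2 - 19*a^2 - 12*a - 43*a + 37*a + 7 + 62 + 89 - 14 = 2*a^3 - 16*a^2 - 18*a + 144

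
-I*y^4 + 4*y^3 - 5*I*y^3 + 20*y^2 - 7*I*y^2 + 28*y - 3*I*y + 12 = (y + 1)*(y + 3)*(y + 4*I)*(-I*y - I)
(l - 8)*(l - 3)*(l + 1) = l^3 - 10*l^2 + 13*l + 24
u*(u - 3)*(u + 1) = u^3 - 2*u^2 - 3*u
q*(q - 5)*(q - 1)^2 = q^4 - 7*q^3 + 11*q^2 - 5*q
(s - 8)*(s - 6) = s^2 - 14*s + 48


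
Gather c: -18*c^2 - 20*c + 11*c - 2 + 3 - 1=-18*c^2 - 9*c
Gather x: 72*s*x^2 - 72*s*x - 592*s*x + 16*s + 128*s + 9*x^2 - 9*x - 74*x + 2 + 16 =144*s + x^2*(72*s + 9) + x*(-664*s - 83) + 18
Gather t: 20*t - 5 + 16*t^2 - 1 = 16*t^2 + 20*t - 6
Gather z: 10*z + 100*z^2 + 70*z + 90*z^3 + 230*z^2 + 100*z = 90*z^3 + 330*z^2 + 180*z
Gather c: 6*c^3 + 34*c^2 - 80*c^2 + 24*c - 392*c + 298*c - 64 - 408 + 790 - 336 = 6*c^3 - 46*c^2 - 70*c - 18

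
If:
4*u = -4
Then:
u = -1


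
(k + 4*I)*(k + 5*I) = k^2 + 9*I*k - 20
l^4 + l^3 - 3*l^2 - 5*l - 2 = (l - 2)*(l + 1)^3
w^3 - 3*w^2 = w^2*(w - 3)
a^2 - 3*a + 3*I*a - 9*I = (a - 3)*(a + 3*I)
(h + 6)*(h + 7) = h^2 + 13*h + 42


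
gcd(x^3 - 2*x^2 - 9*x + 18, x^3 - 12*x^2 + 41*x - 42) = x^2 - 5*x + 6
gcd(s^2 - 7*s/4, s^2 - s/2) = s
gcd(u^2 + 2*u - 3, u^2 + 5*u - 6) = u - 1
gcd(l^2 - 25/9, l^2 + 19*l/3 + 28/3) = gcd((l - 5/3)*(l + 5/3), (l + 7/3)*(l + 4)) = 1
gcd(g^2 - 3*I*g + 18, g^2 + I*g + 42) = g - 6*I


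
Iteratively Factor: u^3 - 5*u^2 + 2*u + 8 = (u - 4)*(u^2 - u - 2) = (u - 4)*(u + 1)*(u - 2)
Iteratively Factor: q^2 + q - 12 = (q - 3)*(q + 4)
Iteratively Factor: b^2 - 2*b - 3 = (b - 3)*(b + 1)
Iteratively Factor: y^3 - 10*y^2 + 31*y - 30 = (y - 2)*(y^2 - 8*y + 15) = (y - 5)*(y - 2)*(y - 3)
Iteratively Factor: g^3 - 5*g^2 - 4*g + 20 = (g + 2)*(g^2 - 7*g + 10) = (g - 2)*(g + 2)*(g - 5)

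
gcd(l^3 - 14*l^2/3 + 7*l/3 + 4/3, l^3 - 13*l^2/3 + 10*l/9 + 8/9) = l^2 - 11*l/3 - 4/3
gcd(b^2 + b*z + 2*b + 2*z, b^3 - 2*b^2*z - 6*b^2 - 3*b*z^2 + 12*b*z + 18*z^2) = b + z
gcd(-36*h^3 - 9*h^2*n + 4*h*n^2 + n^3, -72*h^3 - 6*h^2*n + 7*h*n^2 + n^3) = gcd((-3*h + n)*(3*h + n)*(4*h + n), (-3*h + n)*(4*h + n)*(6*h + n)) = 12*h^2 - h*n - n^2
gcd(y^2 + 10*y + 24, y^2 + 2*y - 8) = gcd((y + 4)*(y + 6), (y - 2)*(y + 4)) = y + 4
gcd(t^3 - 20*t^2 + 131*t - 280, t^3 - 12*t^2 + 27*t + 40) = t^2 - 13*t + 40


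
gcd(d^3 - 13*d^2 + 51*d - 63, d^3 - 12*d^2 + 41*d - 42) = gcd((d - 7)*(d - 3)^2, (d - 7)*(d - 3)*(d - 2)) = d^2 - 10*d + 21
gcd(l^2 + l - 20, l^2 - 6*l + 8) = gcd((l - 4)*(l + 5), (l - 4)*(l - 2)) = l - 4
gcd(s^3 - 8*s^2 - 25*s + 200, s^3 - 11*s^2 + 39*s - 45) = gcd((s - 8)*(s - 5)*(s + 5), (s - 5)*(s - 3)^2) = s - 5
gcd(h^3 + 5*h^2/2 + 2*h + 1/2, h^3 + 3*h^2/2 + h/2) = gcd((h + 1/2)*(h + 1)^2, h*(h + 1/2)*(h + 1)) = h^2 + 3*h/2 + 1/2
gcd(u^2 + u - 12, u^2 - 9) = u - 3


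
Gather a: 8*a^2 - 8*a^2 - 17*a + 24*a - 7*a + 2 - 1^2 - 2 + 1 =0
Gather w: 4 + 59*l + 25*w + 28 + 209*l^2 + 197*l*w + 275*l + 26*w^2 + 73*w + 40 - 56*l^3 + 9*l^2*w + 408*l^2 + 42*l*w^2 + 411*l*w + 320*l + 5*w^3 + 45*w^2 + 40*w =-56*l^3 + 617*l^2 + 654*l + 5*w^3 + w^2*(42*l + 71) + w*(9*l^2 + 608*l + 138) + 72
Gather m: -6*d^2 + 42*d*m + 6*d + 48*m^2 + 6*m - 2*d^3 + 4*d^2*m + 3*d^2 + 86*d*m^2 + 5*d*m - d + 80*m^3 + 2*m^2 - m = -2*d^3 - 3*d^2 + 5*d + 80*m^3 + m^2*(86*d + 50) + m*(4*d^2 + 47*d + 5)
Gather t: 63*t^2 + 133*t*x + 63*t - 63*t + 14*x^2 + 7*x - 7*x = 63*t^2 + 133*t*x + 14*x^2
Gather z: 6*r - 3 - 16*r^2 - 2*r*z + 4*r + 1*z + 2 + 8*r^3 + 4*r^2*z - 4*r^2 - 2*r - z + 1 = 8*r^3 - 20*r^2 + 8*r + z*(4*r^2 - 2*r)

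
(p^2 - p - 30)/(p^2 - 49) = (p^2 - p - 30)/(p^2 - 49)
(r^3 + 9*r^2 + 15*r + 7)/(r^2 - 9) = (r^3 + 9*r^2 + 15*r + 7)/(r^2 - 9)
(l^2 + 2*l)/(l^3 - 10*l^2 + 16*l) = (l + 2)/(l^2 - 10*l + 16)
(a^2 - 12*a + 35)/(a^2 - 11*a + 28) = (a - 5)/(a - 4)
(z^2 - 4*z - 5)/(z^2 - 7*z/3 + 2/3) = 3*(z^2 - 4*z - 5)/(3*z^2 - 7*z + 2)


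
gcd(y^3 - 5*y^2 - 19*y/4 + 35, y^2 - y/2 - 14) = y - 4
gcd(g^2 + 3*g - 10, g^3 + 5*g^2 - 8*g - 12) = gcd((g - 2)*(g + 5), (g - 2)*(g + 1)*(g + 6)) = g - 2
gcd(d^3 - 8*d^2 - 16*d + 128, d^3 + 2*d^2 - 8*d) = d + 4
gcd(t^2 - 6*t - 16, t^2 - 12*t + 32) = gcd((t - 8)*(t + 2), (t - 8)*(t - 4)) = t - 8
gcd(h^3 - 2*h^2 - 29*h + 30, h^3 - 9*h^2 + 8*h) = h - 1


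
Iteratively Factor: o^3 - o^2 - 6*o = (o + 2)*(o^2 - 3*o) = o*(o + 2)*(o - 3)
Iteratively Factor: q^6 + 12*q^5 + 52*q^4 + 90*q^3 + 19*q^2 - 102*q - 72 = (q + 3)*(q^5 + 9*q^4 + 25*q^3 + 15*q^2 - 26*q - 24) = (q + 3)*(q + 4)*(q^4 + 5*q^3 + 5*q^2 - 5*q - 6) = (q + 2)*(q + 3)*(q + 4)*(q^3 + 3*q^2 - q - 3) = (q - 1)*(q + 2)*(q + 3)*(q + 4)*(q^2 + 4*q + 3) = (q - 1)*(q + 1)*(q + 2)*(q + 3)*(q + 4)*(q + 3)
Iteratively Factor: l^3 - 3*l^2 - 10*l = (l - 5)*(l^2 + 2*l) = l*(l - 5)*(l + 2)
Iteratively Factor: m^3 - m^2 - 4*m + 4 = (m - 2)*(m^2 + m - 2) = (m - 2)*(m + 2)*(m - 1)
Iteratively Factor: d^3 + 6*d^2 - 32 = (d + 4)*(d^2 + 2*d - 8) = (d - 2)*(d + 4)*(d + 4)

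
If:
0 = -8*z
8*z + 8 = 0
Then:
No Solution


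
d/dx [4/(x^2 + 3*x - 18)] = 4*(-2*x - 3)/(x^2 + 3*x - 18)^2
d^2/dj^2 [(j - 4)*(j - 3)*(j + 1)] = 6*j - 12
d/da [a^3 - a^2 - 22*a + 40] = 3*a^2 - 2*a - 22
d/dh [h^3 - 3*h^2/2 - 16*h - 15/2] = 3*h^2 - 3*h - 16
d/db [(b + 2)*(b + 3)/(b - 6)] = (b^2 - 12*b - 36)/(b^2 - 12*b + 36)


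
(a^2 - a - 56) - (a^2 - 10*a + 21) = 9*a - 77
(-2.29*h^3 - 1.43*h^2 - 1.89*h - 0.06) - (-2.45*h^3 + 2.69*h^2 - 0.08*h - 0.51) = 0.16*h^3 - 4.12*h^2 - 1.81*h + 0.45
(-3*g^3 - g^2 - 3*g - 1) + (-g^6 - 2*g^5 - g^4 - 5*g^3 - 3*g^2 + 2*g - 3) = -g^6 - 2*g^5 - g^4 - 8*g^3 - 4*g^2 - g - 4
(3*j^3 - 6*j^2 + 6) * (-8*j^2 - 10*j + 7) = -24*j^5 + 18*j^4 + 81*j^3 - 90*j^2 - 60*j + 42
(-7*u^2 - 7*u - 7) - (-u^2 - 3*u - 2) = -6*u^2 - 4*u - 5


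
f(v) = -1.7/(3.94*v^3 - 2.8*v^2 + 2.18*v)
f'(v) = -1.7*(-11.82*v^2 + 5.6*v - 2.18)/(3.94*v^3 - 2.8*v^2 + 2.18*v)^2 = (20.094*v^2 - 9.52*v + 3.706)/(v^2*(3.94*v^2 - 2.8*v + 2.18)^2)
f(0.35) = -2.89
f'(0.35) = 8.18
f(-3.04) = 0.01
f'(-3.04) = 0.01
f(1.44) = -0.19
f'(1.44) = 0.38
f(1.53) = -0.16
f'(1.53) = 0.30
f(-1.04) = 0.17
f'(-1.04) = 0.37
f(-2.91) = 0.01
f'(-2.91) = 0.01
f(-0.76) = 0.34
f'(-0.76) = 0.90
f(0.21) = -4.58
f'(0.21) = 18.86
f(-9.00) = 0.00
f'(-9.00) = 0.00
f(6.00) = -0.00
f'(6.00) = 0.00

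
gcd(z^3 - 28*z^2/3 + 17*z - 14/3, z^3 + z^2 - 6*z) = z - 2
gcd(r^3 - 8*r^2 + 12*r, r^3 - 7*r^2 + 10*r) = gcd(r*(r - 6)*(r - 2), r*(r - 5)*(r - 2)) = r^2 - 2*r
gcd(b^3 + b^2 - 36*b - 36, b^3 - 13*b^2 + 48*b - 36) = b - 6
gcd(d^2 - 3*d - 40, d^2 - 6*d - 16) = d - 8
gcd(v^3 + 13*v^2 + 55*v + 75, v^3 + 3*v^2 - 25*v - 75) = v^2 + 8*v + 15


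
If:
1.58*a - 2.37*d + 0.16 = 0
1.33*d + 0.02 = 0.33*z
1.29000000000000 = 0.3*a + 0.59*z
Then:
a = 0.58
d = 0.45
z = 1.89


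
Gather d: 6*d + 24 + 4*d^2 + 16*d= 4*d^2 + 22*d + 24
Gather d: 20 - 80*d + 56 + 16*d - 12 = 64 - 64*d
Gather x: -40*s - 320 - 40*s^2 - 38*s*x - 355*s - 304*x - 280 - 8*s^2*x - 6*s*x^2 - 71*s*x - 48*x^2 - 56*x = -40*s^2 - 395*s + x^2*(-6*s - 48) + x*(-8*s^2 - 109*s - 360) - 600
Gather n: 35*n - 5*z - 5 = 35*n - 5*z - 5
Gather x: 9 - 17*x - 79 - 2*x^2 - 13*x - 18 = -2*x^2 - 30*x - 88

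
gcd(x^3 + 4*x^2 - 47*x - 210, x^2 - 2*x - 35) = x^2 - 2*x - 35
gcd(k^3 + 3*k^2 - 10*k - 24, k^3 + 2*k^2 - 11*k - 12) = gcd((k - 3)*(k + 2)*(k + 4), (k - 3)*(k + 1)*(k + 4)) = k^2 + k - 12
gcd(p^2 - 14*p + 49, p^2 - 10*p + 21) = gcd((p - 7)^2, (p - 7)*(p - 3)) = p - 7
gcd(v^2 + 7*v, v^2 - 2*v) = v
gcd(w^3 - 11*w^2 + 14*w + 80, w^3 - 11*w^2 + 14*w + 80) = w^3 - 11*w^2 + 14*w + 80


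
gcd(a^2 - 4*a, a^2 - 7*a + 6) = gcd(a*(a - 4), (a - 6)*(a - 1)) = 1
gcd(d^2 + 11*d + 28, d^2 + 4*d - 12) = 1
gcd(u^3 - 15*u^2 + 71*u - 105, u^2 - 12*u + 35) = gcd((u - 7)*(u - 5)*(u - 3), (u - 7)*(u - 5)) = u^2 - 12*u + 35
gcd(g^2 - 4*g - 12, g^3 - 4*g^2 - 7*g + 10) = g + 2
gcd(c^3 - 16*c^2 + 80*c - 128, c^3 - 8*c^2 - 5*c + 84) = c - 4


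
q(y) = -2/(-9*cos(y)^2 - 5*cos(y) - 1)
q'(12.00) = -0.16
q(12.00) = 0.17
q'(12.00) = -0.16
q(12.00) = 0.17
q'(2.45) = -1.83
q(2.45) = 0.80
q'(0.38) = 0.09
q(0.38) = 0.15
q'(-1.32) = -2.35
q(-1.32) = 0.72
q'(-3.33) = -0.21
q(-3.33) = 0.42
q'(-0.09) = -0.02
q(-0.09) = 0.13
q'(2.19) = -6.95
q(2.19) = 1.77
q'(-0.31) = -0.07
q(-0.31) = 0.14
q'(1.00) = 0.62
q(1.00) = 0.32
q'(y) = -2*(-18*sin(y)*cos(y) - 5*sin(y))/(-9*cos(y)^2 - 5*cos(y) - 1)^2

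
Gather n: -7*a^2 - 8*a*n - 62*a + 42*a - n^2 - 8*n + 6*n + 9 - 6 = -7*a^2 - 20*a - n^2 + n*(-8*a - 2) + 3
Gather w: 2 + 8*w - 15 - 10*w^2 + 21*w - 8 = -10*w^2 + 29*w - 21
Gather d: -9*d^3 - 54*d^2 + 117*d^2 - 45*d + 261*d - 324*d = -9*d^3 + 63*d^2 - 108*d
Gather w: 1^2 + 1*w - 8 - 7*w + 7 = -6*w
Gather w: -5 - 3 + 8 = 0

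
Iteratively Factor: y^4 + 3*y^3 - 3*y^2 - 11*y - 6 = (y + 3)*(y^3 - 3*y - 2) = (y - 2)*(y + 3)*(y^2 + 2*y + 1) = (y - 2)*(y + 1)*(y + 3)*(y + 1)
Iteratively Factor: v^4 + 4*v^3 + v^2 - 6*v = (v + 3)*(v^3 + v^2 - 2*v) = v*(v + 3)*(v^2 + v - 2) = v*(v + 2)*(v + 3)*(v - 1)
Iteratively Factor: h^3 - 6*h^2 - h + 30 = (h - 5)*(h^2 - h - 6) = (h - 5)*(h + 2)*(h - 3)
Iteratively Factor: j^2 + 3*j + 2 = (j + 2)*(j + 1)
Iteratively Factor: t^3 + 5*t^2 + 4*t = (t)*(t^2 + 5*t + 4) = t*(t + 4)*(t + 1)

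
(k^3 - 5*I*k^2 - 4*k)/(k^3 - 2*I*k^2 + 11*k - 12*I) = k/(k + 3*I)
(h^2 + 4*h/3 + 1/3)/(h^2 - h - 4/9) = 3*(h + 1)/(3*h - 4)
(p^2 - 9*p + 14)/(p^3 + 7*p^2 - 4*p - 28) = (p - 7)/(p^2 + 9*p + 14)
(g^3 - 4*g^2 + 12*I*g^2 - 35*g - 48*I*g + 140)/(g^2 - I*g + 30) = (g^2 + g*(-4 + 7*I) - 28*I)/(g - 6*I)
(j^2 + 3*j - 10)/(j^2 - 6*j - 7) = (-j^2 - 3*j + 10)/(-j^2 + 6*j + 7)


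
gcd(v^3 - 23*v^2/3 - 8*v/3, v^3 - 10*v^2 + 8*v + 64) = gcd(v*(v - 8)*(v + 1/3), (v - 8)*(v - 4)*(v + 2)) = v - 8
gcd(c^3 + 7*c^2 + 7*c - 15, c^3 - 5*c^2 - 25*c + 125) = c + 5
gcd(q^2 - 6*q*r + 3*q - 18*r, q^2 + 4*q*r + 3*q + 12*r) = q + 3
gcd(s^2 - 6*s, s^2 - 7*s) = s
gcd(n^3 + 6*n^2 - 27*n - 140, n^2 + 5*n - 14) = n + 7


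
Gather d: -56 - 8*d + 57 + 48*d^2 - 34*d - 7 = 48*d^2 - 42*d - 6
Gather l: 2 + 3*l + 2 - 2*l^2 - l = -2*l^2 + 2*l + 4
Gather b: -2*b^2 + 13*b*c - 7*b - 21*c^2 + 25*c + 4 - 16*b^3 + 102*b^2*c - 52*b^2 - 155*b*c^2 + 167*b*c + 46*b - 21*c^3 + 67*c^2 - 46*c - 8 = -16*b^3 + b^2*(102*c - 54) + b*(-155*c^2 + 180*c + 39) - 21*c^3 + 46*c^2 - 21*c - 4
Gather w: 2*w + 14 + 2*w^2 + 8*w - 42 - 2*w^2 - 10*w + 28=0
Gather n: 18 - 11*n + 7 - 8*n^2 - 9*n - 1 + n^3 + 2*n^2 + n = n^3 - 6*n^2 - 19*n + 24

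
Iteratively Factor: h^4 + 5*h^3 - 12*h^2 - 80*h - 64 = (h + 1)*(h^3 + 4*h^2 - 16*h - 64) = (h + 1)*(h + 4)*(h^2 - 16) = (h + 1)*(h + 4)^2*(h - 4)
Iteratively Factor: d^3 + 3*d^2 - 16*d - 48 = (d + 3)*(d^2 - 16) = (d + 3)*(d + 4)*(d - 4)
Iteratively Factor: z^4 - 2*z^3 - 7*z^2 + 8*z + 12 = (z + 1)*(z^3 - 3*z^2 - 4*z + 12) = (z - 2)*(z + 1)*(z^2 - z - 6) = (z - 2)*(z + 1)*(z + 2)*(z - 3)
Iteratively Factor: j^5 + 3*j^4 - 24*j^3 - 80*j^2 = (j)*(j^4 + 3*j^3 - 24*j^2 - 80*j) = j^2*(j^3 + 3*j^2 - 24*j - 80) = j^2*(j + 4)*(j^2 - j - 20) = j^2*(j - 5)*(j + 4)*(j + 4)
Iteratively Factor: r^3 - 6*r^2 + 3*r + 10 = (r - 2)*(r^2 - 4*r - 5) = (r - 2)*(r + 1)*(r - 5)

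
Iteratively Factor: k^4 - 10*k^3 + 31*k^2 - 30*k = (k - 2)*(k^3 - 8*k^2 + 15*k) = k*(k - 2)*(k^2 - 8*k + 15) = k*(k - 5)*(k - 2)*(k - 3)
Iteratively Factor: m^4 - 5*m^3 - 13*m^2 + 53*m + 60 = (m - 5)*(m^3 - 13*m - 12) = (m - 5)*(m + 1)*(m^2 - m - 12) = (m - 5)*(m + 1)*(m + 3)*(m - 4)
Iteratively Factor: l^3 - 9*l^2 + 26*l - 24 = (l - 3)*(l^2 - 6*l + 8) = (l - 3)*(l - 2)*(l - 4)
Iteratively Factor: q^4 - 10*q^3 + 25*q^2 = (q)*(q^3 - 10*q^2 + 25*q) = q^2*(q^2 - 10*q + 25) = q^2*(q - 5)*(q - 5)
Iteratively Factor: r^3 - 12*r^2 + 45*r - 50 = (r - 5)*(r^2 - 7*r + 10) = (r - 5)*(r - 2)*(r - 5)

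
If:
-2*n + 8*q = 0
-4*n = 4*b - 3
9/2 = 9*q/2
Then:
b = -13/4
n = 4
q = 1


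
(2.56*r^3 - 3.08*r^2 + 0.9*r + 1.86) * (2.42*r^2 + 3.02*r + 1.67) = 6.1952*r^5 + 0.277600000000001*r^4 - 2.8484*r^3 + 2.0756*r^2 + 7.1202*r + 3.1062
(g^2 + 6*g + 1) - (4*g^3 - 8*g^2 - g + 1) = -4*g^3 + 9*g^2 + 7*g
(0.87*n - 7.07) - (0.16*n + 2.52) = 0.71*n - 9.59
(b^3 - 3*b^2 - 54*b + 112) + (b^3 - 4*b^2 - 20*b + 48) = 2*b^3 - 7*b^2 - 74*b + 160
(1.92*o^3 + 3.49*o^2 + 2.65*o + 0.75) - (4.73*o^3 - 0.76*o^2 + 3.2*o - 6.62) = -2.81*o^3 + 4.25*o^2 - 0.55*o + 7.37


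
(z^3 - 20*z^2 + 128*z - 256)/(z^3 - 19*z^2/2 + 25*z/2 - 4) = 2*(z^2 - 12*z + 32)/(2*z^2 - 3*z + 1)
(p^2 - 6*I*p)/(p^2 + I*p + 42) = p/(p + 7*I)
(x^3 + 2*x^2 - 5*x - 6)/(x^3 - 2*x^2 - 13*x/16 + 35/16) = 16*(x^2 + x - 6)/(16*x^2 - 48*x + 35)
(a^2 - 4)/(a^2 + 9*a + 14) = (a - 2)/(a + 7)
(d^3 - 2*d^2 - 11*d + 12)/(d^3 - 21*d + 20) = (d + 3)/(d + 5)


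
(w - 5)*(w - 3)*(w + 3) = w^3 - 5*w^2 - 9*w + 45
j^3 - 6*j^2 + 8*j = j*(j - 4)*(j - 2)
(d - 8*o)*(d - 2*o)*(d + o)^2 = d^4 - 8*d^3*o - 3*d^2*o^2 + 22*d*o^3 + 16*o^4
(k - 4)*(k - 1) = k^2 - 5*k + 4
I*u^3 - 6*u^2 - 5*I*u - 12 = (u + 3*I)*(u + 4*I)*(I*u + 1)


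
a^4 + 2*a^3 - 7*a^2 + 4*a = a*(a - 1)^2*(a + 4)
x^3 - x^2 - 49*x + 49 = (x - 7)*(x - 1)*(x + 7)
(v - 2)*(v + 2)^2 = v^3 + 2*v^2 - 4*v - 8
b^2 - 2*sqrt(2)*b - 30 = (b - 5*sqrt(2))*(b + 3*sqrt(2))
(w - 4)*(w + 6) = w^2 + 2*w - 24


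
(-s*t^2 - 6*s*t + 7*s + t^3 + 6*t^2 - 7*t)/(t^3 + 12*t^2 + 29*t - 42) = (-s + t)/(t + 6)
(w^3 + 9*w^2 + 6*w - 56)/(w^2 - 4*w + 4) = (w^2 + 11*w + 28)/(w - 2)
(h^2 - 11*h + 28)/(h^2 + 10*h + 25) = (h^2 - 11*h + 28)/(h^2 + 10*h + 25)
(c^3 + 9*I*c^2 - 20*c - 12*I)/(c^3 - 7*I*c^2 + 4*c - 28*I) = (c^2 + 7*I*c - 6)/(c^2 - 9*I*c - 14)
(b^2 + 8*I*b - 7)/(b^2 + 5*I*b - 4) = (b + 7*I)/(b + 4*I)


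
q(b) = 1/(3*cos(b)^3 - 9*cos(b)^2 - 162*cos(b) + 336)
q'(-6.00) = 0.00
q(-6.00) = 0.01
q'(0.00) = 0.00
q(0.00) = 0.01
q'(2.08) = -0.00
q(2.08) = 0.00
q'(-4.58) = -0.00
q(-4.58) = 0.00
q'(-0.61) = 0.00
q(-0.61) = 0.01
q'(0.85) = -0.00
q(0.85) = 0.00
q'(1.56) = -0.00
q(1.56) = 0.00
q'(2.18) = -0.00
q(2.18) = 0.00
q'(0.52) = -0.00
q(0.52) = 0.01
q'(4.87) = 0.00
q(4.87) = 0.00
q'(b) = (9*sin(b)*cos(b)^2 - 18*sin(b)*cos(b) - 162*sin(b))/(3*cos(b)^3 - 9*cos(b)^2 - 162*cos(b) + 336)^2 = (cos(b)^2 - 2*cos(b) - 18)*sin(b)/(cos(b)^3 - 3*cos(b)^2 - 54*cos(b) + 112)^2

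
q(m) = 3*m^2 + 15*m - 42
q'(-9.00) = -39.00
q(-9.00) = 66.00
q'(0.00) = 15.00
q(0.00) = -42.00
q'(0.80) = 19.80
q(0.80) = -28.08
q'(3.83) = 37.98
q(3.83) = 59.46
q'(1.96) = 26.76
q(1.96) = -1.08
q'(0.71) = 19.26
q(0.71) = -29.84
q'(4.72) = 43.32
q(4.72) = 95.64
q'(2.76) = 31.56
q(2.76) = 22.25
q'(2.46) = 29.76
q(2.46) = 13.05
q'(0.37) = 17.22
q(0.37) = -36.04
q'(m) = 6*m + 15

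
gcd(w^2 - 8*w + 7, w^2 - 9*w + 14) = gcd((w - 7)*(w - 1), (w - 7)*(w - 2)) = w - 7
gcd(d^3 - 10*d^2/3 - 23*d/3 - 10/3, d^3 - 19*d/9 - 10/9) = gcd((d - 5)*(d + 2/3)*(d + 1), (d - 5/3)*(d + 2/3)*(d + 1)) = d^2 + 5*d/3 + 2/3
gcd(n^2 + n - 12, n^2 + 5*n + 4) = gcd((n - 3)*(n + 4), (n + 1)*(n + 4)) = n + 4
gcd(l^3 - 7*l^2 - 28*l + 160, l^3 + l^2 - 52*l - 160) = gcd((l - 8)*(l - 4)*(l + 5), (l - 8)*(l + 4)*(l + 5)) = l^2 - 3*l - 40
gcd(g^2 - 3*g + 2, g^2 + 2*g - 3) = g - 1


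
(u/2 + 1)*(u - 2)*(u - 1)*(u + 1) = u^4/2 - 5*u^2/2 + 2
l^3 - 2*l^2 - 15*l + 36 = (l - 3)^2*(l + 4)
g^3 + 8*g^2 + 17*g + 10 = (g + 1)*(g + 2)*(g + 5)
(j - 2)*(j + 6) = j^2 + 4*j - 12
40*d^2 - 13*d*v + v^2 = (-8*d + v)*(-5*d + v)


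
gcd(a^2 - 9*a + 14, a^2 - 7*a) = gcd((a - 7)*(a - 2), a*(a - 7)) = a - 7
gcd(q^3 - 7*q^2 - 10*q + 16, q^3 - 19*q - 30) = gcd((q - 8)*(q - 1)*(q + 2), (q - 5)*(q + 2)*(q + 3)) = q + 2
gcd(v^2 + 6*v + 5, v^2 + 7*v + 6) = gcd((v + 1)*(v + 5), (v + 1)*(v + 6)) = v + 1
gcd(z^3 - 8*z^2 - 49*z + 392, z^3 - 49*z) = z^2 - 49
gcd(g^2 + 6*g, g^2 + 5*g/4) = g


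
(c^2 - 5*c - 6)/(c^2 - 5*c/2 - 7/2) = 2*(c - 6)/(2*c - 7)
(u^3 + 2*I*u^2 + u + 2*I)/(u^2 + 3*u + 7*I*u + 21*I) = (u^3 + 2*I*u^2 + u + 2*I)/(u^2 + u*(3 + 7*I) + 21*I)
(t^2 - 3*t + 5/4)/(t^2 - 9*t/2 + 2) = (t - 5/2)/(t - 4)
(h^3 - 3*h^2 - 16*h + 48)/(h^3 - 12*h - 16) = (h^2 + h - 12)/(h^2 + 4*h + 4)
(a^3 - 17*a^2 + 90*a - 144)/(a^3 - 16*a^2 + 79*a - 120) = (a - 6)/(a - 5)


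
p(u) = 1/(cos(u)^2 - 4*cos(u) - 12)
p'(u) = (2*sin(u)*cos(u) - 4*sin(u))/(cos(u)^2 - 4*cos(u) - 12)^2 = 2*(cos(u) - 2)*sin(u)/(sin(u)^2 + 4*cos(u) + 11)^2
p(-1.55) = -0.08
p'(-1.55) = 0.03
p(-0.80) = -0.07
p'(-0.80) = 0.01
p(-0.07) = -0.07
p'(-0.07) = 0.00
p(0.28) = -0.07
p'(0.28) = -0.00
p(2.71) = -0.13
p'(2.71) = -0.04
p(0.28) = -0.07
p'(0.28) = -0.00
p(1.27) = -0.08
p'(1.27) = -0.02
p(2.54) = -0.12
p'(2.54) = -0.05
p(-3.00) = -0.14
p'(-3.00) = 0.02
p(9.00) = -0.13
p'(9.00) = -0.04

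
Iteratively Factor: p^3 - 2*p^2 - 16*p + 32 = (p + 4)*(p^2 - 6*p + 8) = (p - 2)*(p + 4)*(p - 4)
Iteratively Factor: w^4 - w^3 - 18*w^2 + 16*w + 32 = (w + 1)*(w^3 - 2*w^2 - 16*w + 32) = (w + 1)*(w + 4)*(w^2 - 6*w + 8) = (w - 2)*(w + 1)*(w + 4)*(w - 4)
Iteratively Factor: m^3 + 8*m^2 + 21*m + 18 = (m + 3)*(m^2 + 5*m + 6) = (m + 3)^2*(m + 2)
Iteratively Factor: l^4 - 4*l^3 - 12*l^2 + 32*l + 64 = (l + 2)*(l^3 - 6*l^2 + 32) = (l - 4)*(l + 2)*(l^2 - 2*l - 8) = (l - 4)*(l + 2)^2*(l - 4)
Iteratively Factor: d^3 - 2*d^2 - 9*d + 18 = (d - 3)*(d^2 + d - 6) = (d - 3)*(d + 3)*(d - 2)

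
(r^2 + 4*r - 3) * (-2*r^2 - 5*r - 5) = -2*r^4 - 13*r^3 - 19*r^2 - 5*r + 15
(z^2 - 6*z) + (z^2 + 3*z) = 2*z^2 - 3*z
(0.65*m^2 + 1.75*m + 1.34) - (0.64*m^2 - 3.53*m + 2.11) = 0.01*m^2 + 5.28*m - 0.77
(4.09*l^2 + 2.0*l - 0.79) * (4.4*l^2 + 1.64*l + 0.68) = 17.996*l^4 + 15.5076*l^3 + 2.5852*l^2 + 0.0644*l - 0.5372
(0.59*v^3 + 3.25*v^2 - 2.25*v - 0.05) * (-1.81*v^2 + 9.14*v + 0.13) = -1.0679*v^5 - 0.4899*v^4 + 33.8542*v^3 - 20.052*v^2 - 0.7495*v - 0.0065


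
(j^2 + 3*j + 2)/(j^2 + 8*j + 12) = (j + 1)/(j + 6)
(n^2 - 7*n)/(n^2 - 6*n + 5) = n*(n - 7)/(n^2 - 6*n + 5)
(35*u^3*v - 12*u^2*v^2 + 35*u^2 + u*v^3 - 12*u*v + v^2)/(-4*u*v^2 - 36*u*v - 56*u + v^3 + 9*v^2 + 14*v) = (-35*u^3*v + 12*u^2*v^2 - 35*u^2 - u*v^3 + 12*u*v - v^2)/(4*u*v^2 + 36*u*v + 56*u - v^3 - 9*v^2 - 14*v)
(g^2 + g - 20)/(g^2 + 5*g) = (g - 4)/g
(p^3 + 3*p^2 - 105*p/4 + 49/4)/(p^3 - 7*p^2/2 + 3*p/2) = (2*p^2 + 7*p - 49)/(2*p*(p - 3))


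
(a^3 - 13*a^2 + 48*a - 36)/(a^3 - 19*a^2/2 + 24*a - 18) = 2*(a^2 - 7*a + 6)/(2*a^2 - 7*a + 6)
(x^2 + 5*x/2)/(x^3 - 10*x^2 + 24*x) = (x + 5/2)/(x^2 - 10*x + 24)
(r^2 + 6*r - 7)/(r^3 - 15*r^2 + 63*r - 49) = (r + 7)/(r^2 - 14*r + 49)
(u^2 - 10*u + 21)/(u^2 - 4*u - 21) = (u - 3)/(u + 3)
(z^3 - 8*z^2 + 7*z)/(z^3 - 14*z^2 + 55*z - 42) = z/(z - 6)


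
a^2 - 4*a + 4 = (a - 2)^2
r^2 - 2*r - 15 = (r - 5)*(r + 3)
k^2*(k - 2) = k^3 - 2*k^2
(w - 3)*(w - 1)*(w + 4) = w^3 - 13*w + 12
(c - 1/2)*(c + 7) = c^2 + 13*c/2 - 7/2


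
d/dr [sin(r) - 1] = cos(r)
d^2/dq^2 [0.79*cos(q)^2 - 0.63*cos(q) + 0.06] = 0.63*cos(q) - 1.58*cos(2*q)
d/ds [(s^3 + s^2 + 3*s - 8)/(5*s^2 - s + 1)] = (5*s^4 - 2*s^3 - 13*s^2 + 82*s - 5)/(25*s^4 - 10*s^3 + 11*s^2 - 2*s + 1)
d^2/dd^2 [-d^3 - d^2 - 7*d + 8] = -6*d - 2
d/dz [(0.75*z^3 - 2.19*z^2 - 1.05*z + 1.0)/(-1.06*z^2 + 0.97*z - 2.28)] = (-0.795*z^4 + 1.455*z^3 - 8.3673*z^2 + 12.1064*z + 1.424)/(1.1236*z^4 - 2.0564*z^3 + 5.7745*z^2 - 4.4232*z + 5.1984)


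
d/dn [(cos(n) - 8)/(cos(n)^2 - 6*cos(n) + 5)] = (cos(n)^2 - 16*cos(n) + 43)*sin(n)/(cos(n)^2 - 6*cos(n) + 5)^2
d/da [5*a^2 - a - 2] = 10*a - 1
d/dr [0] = 0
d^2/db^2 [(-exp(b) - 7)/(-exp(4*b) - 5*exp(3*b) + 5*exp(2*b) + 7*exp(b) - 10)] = (9*exp(8*b) + 167*exp(7*b) + 895*exp(6*b) + 1143*exp(5*b) - 1931*exp(4*b) - 1595*exp(3*b) - 2115*exp(2*b) + 1813*exp(b) + 590)*exp(b)/(exp(12*b) + 15*exp(11*b) + 60*exp(10*b) - 46*exp(9*b) - 480*exp(8*b) + 360*exp(7*b) + 1522*exp(6*b) - 1710*exp(5*b) - 1785*exp(4*b) + 3257*exp(3*b) - 30*exp(2*b) - 2100*exp(b) + 1000)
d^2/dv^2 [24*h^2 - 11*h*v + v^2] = 2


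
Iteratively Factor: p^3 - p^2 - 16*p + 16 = (p - 1)*(p^2 - 16) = (p - 1)*(p + 4)*(p - 4)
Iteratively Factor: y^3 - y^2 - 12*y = (y + 3)*(y^2 - 4*y) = y*(y + 3)*(y - 4)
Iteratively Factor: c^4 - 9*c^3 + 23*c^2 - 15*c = (c)*(c^3 - 9*c^2 + 23*c - 15) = c*(c - 3)*(c^2 - 6*c + 5) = c*(c - 5)*(c - 3)*(c - 1)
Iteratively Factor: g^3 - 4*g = (g - 2)*(g^2 + 2*g) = g*(g - 2)*(g + 2)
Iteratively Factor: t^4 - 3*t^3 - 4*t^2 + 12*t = (t - 3)*(t^3 - 4*t) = (t - 3)*(t + 2)*(t^2 - 2*t) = (t - 3)*(t - 2)*(t + 2)*(t)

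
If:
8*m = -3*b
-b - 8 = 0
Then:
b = -8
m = 3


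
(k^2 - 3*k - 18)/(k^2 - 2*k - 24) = (k + 3)/(k + 4)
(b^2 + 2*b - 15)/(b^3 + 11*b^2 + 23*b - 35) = (b - 3)/(b^2 + 6*b - 7)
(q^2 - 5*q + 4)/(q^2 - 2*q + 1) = (q - 4)/(q - 1)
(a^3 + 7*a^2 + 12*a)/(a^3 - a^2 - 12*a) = (a + 4)/(a - 4)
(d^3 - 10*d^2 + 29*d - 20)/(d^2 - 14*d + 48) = (d^3 - 10*d^2 + 29*d - 20)/(d^2 - 14*d + 48)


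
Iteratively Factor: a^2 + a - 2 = (a - 1)*(a + 2)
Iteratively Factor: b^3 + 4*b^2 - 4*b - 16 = (b - 2)*(b^2 + 6*b + 8) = (b - 2)*(b + 2)*(b + 4)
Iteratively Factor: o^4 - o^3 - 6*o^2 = (o - 3)*(o^3 + 2*o^2) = o*(o - 3)*(o^2 + 2*o) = o^2*(o - 3)*(o + 2)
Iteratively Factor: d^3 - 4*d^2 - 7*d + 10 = (d + 2)*(d^2 - 6*d + 5) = (d - 5)*(d + 2)*(d - 1)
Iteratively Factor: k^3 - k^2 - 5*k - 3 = (k + 1)*(k^2 - 2*k - 3) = (k + 1)^2*(k - 3)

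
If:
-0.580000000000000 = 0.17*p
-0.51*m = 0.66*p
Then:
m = 4.42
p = -3.41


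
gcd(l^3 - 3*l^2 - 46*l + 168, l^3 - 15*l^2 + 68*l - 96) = l - 4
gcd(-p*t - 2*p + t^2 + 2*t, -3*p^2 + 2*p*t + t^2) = p - t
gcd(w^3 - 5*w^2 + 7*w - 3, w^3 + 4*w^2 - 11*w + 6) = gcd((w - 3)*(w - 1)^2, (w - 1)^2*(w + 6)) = w^2 - 2*w + 1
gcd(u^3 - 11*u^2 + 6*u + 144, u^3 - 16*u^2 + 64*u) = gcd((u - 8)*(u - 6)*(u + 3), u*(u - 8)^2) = u - 8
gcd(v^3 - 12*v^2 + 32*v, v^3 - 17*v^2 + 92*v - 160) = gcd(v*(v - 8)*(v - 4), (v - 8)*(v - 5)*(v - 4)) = v^2 - 12*v + 32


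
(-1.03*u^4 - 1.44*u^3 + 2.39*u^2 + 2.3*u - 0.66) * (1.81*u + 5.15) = -1.8643*u^5 - 7.9109*u^4 - 3.0901*u^3 + 16.4715*u^2 + 10.6504*u - 3.399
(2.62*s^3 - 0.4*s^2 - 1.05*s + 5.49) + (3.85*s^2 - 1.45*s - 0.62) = 2.62*s^3 + 3.45*s^2 - 2.5*s + 4.87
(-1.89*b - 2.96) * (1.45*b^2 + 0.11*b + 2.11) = -2.7405*b^3 - 4.4999*b^2 - 4.3135*b - 6.2456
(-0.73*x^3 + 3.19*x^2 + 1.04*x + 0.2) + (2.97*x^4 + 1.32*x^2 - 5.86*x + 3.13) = 2.97*x^4 - 0.73*x^3 + 4.51*x^2 - 4.82*x + 3.33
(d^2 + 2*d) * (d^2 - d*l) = d^4 - d^3*l + 2*d^3 - 2*d^2*l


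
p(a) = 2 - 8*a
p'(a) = -8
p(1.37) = -8.96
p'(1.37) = -8.00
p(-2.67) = 23.36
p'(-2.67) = -8.00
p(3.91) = -29.28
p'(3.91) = -8.00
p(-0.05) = 2.40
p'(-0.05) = -8.00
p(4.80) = -36.40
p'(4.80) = -8.00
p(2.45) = -17.60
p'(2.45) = -8.00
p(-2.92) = 25.36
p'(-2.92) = -8.00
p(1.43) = -9.44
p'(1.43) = -8.00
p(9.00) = -70.00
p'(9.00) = -8.00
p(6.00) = -46.00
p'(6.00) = -8.00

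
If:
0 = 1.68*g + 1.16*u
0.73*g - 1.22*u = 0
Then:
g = 0.00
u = 0.00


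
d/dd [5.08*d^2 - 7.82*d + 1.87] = 10.16*d - 7.82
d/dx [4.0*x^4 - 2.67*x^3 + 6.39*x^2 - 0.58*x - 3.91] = 16.0*x^3 - 8.01*x^2 + 12.78*x - 0.58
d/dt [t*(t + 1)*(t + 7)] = 3*t^2 + 16*t + 7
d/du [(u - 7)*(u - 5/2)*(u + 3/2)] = 3*u^2 - 16*u + 13/4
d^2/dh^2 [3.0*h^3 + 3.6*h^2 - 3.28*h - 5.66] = 18.0*h + 7.2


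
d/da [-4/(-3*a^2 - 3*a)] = 4*(-2*a - 1)/(3*a^2*(a + 1)^2)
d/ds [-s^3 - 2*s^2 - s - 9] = -3*s^2 - 4*s - 1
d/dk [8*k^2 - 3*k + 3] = 16*k - 3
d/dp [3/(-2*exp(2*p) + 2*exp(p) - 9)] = (12*exp(p) - 6)*exp(p)/(2*exp(2*p) - 2*exp(p) + 9)^2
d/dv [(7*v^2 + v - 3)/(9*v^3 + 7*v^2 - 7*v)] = (-63*v^4 - 18*v^3 + 25*v^2 + 42*v - 21)/(v^2*(81*v^4 + 126*v^3 - 77*v^2 - 98*v + 49))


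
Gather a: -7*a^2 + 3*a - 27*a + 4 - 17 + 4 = -7*a^2 - 24*a - 9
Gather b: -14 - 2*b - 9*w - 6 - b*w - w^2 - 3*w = b*(-w - 2) - w^2 - 12*w - 20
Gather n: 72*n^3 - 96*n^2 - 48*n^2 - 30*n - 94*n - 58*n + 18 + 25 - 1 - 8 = 72*n^3 - 144*n^2 - 182*n + 34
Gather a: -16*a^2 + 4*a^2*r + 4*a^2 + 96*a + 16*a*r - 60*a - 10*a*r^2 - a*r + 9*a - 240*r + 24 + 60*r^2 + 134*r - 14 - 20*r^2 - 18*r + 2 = a^2*(4*r - 12) + a*(-10*r^2 + 15*r + 45) + 40*r^2 - 124*r + 12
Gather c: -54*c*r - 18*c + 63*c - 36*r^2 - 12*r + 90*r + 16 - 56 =c*(45 - 54*r) - 36*r^2 + 78*r - 40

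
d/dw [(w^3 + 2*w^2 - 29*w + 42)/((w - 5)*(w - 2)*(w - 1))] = 2*(-5*w^2 + 26*w - 53)/(w^4 - 12*w^3 + 46*w^2 - 60*w + 25)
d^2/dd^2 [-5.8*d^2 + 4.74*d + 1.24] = -11.6000000000000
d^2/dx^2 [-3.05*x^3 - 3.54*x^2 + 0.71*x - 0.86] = -18.3*x - 7.08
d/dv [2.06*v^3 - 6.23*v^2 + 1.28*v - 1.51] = 6.18*v^2 - 12.46*v + 1.28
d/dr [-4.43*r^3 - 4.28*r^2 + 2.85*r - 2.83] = -13.29*r^2 - 8.56*r + 2.85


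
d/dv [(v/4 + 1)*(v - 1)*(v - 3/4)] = 3*v^2/4 + 9*v/8 - 25/16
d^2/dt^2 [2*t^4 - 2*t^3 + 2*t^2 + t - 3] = 24*t^2 - 12*t + 4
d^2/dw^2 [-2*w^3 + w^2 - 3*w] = 2 - 12*w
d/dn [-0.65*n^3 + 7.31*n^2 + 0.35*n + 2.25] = -1.95*n^2 + 14.62*n + 0.35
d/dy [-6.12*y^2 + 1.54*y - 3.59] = 1.54 - 12.24*y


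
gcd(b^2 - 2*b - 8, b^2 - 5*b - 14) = b + 2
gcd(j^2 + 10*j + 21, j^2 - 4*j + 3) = 1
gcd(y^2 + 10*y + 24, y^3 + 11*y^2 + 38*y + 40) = y + 4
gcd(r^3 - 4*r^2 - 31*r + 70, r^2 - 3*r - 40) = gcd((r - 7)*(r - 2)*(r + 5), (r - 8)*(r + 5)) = r + 5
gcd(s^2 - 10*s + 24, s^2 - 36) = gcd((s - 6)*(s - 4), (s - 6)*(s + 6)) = s - 6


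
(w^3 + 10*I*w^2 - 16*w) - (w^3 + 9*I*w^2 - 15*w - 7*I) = I*w^2 - w + 7*I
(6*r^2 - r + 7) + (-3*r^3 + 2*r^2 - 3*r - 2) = -3*r^3 + 8*r^2 - 4*r + 5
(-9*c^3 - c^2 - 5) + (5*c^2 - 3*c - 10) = -9*c^3 + 4*c^2 - 3*c - 15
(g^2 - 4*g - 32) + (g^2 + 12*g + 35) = 2*g^2 + 8*g + 3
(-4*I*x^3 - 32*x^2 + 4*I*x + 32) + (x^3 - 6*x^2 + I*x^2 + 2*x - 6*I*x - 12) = x^3 - 4*I*x^3 - 38*x^2 + I*x^2 + 2*x - 2*I*x + 20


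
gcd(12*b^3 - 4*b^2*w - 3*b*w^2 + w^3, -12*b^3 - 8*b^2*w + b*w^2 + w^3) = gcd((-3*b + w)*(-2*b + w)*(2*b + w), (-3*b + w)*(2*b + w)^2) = -6*b^2 - b*w + w^2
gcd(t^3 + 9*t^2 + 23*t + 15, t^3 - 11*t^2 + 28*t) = 1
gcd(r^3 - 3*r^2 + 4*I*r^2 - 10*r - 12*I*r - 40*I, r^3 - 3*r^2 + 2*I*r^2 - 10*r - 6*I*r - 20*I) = r^2 - 3*r - 10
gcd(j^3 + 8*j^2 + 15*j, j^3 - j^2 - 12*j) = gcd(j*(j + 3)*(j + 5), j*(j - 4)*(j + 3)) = j^2 + 3*j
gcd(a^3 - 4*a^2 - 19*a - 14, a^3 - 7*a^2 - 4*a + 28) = a^2 - 5*a - 14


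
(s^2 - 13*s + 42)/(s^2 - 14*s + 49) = (s - 6)/(s - 7)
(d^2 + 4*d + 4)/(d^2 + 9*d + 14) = (d + 2)/(d + 7)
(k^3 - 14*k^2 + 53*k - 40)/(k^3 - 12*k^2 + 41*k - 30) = (k - 8)/(k - 6)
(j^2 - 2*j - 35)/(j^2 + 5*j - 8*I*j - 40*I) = (j - 7)/(j - 8*I)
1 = 1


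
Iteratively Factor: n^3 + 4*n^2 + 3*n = (n + 1)*(n^2 + 3*n) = n*(n + 1)*(n + 3)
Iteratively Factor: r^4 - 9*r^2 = (r)*(r^3 - 9*r) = r^2*(r^2 - 9) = r^2*(r + 3)*(r - 3)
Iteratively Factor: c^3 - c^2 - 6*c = (c - 3)*(c^2 + 2*c) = c*(c - 3)*(c + 2)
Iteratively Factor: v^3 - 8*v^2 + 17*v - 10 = (v - 1)*(v^2 - 7*v + 10) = (v - 5)*(v - 1)*(v - 2)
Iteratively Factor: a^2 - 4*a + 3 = (a - 3)*(a - 1)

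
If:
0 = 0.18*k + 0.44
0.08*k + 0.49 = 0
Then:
No Solution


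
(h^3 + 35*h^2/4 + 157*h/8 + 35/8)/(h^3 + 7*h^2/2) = 1 + 21/(4*h) + 5/(4*h^2)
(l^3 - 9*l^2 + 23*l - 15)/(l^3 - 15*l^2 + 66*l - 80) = (l^2 - 4*l + 3)/(l^2 - 10*l + 16)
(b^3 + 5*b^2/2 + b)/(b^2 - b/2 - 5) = b*(2*b + 1)/(2*b - 5)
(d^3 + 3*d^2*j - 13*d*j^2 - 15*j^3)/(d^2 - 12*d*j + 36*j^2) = (d^3 + 3*d^2*j - 13*d*j^2 - 15*j^3)/(d^2 - 12*d*j + 36*j^2)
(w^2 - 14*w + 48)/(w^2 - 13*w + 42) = (w - 8)/(w - 7)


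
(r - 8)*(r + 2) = r^2 - 6*r - 16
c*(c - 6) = c^2 - 6*c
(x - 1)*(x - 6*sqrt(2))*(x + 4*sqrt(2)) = x^3 - 2*sqrt(2)*x^2 - x^2 - 48*x + 2*sqrt(2)*x + 48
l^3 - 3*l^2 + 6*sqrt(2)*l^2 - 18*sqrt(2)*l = l*(l - 3)*(l + 6*sqrt(2))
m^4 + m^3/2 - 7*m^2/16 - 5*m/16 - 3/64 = (m - 3/4)*(m + 1/4)*(m + 1/2)^2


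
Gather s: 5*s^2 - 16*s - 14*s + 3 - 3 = 5*s^2 - 30*s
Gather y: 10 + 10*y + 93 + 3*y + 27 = 13*y + 130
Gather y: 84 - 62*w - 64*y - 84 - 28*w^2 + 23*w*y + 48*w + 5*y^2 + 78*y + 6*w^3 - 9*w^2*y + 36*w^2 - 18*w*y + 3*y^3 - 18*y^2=6*w^3 + 8*w^2 - 14*w + 3*y^3 - 13*y^2 + y*(-9*w^2 + 5*w + 14)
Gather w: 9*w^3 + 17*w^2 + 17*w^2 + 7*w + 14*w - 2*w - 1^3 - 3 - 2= 9*w^3 + 34*w^2 + 19*w - 6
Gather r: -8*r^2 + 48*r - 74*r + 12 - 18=-8*r^2 - 26*r - 6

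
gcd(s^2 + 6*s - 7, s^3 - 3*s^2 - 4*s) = 1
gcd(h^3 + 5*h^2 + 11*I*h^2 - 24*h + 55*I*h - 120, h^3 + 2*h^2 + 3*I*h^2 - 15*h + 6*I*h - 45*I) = h^2 + h*(5 + 3*I) + 15*I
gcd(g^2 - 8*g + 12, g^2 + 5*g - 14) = g - 2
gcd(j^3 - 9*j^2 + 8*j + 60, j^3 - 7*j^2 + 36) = j^2 - 4*j - 12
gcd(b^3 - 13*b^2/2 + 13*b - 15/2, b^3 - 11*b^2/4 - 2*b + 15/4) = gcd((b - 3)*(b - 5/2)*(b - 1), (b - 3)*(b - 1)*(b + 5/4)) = b^2 - 4*b + 3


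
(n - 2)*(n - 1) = n^2 - 3*n + 2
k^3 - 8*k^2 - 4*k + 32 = (k - 8)*(k - 2)*(k + 2)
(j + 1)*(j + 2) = j^2 + 3*j + 2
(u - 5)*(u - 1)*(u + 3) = u^3 - 3*u^2 - 13*u + 15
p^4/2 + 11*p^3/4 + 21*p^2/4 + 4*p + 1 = (p/2 + 1/2)*(p + 1/2)*(p + 2)^2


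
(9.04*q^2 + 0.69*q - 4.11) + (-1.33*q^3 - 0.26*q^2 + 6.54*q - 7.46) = -1.33*q^3 + 8.78*q^2 + 7.23*q - 11.57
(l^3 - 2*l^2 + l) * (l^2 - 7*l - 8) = l^5 - 9*l^4 + 7*l^3 + 9*l^2 - 8*l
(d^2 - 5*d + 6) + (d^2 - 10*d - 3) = 2*d^2 - 15*d + 3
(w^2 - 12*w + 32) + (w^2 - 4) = 2*w^2 - 12*w + 28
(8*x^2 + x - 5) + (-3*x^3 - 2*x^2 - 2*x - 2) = -3*x^3 + 6*x^2 - x - 7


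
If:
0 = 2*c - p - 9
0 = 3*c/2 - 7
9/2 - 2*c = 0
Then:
No Solution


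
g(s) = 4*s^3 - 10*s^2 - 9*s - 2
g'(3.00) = 39.00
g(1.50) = -24.50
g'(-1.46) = 45.78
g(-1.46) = -22.62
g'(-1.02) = 23.88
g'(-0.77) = 13.51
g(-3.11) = -191.05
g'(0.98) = -17.08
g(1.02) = -17.34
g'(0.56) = -16.44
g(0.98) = -16.66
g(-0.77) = -2.83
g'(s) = 12*s^2 - 20*s - 9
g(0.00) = -2.00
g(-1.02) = -7.47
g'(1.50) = -12.00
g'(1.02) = -16.92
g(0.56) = -9.47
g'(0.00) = -9.00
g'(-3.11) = 169.27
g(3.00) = -11.00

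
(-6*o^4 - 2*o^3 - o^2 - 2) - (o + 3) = -6*o^4 - 2*o^3 - o^2 - o - 5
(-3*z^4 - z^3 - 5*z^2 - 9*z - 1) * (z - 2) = -3*z^5 + 5*z^4 - 3*z^3 + z^2 + 17*z + 2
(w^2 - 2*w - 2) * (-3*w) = -3*w^3 + 6*w^2 + 6*w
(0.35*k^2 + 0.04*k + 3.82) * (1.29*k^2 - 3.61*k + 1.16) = 0.4515*k^4 - 1.2119*k^3 + 5.1894*k^2 - 13.7438*k + 4.4312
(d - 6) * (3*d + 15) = 3*d^2 - 3*d - 90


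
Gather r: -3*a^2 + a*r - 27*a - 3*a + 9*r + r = -3*a^2 - 30*a + r*(a + 10)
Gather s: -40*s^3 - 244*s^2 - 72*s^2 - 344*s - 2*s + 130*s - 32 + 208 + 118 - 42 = -40*s^3 - 316*s^2 - 216*s + 252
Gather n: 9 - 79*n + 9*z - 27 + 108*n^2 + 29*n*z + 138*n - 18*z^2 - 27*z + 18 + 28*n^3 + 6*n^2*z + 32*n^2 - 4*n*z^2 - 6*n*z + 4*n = 28*n^3 + n^2*(6*z + 140) + n*(-4*z^2 + 23*z + 63) - 18*z^2 - 18*z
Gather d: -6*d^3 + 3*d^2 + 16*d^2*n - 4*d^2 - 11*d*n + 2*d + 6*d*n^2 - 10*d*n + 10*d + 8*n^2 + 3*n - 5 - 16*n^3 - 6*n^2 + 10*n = -6*d^3 + d^2*(16*n - 1) + d*(6*n^2 - 21*n + 12) - 16*n^3 + 2*n^2 + 13*n - 5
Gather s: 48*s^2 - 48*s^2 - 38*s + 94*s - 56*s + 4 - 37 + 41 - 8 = 0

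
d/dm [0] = 0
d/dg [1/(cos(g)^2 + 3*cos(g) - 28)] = (2*cos(g) + 3)*sin(g)/(cos(g)^2 + 3*cos(g) - 28)^2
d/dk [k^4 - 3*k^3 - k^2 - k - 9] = 4*k^3 - 9*k^2 - 2*k - 1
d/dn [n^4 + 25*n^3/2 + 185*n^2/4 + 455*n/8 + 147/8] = 4*n^3 + 75*n^2/2 + 185*n/2 + 455/8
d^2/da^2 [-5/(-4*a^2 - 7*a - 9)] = 10*(-16*a^2 - 28*a + (8*a + 7)^2 - 36)/(4*a^2 + 7*a + 9)^3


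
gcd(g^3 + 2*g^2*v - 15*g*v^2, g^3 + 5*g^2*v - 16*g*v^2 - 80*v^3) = g + 5*v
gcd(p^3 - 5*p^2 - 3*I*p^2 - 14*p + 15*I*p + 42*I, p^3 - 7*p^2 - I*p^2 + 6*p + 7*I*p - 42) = p^2 + p*(-7 - 3*I) + 21*I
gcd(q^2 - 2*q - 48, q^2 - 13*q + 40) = q - 8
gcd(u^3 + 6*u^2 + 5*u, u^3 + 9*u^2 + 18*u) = u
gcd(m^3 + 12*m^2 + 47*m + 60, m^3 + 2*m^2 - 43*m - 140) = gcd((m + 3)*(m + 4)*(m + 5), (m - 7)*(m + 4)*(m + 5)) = m^2 + 9*m + 20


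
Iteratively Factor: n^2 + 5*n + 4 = (n + 1)*(n + 4)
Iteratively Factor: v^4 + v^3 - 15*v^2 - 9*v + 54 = (v - 2)*(v^3 + 3*v^2 - 9*v - 27) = (v - 3)*(v - 2)*(v^2 + 6*v + 9) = (v - 3)*(v - 2)*(v + 3)*(v + 3)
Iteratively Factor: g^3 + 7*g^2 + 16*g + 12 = (g + 2)*(g^2 + 5*g + 6) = (g + 2)*(g + 3)*(g + 2)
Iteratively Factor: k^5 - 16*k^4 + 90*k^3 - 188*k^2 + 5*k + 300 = (k - 3)*(k^4 - 13*k^3 + 51*k^2 - 35*k - 100) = (k - 4)*(k - 3)*(k^3 - 9*k^2 + 15*k + 25) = (k - 5)*(k - 4)*(k - 3)*(k^2 - 4*k - 5) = (k - 5)*(k - 4)*(k - 3)*(k + 1)*(k - 5)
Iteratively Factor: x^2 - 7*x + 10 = (x - 5)*(x - 2)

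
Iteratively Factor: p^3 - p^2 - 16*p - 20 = (p + 2)*(p^2 - 3*p - 10) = (p + 2)^2*(p - 5)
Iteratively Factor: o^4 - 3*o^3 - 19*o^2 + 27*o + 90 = (o + 3)*(o^3 - 6*o^2 - o + 30) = (o + 2)*(o + 3)*(o^2 - 8*o + 15) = (o - 3)*(o + 2)*(o + 3)*(o - 5)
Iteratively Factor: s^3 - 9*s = (s + 3)*(s^2 - 3*s) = (s - 3)*(s + 3)*(s)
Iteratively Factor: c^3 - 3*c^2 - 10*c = (c)*(c^2 - 3*c - 10) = c*(c + 2)*(c - 5)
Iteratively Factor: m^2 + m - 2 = (m + 2)*(m - 1)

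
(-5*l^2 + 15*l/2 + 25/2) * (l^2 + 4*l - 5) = -5*l^4 - 25*l^3/2 + 135*l^2/2 + 25*l/2 - 125/2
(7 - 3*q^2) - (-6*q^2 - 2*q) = 3*q^2 + 2*q + 7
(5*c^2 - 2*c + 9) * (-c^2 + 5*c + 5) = -5*c^4 + 27*c^3 + 6*c^2 + 35*c + 45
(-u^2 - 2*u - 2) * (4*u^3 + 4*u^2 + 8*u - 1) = -4*u^5 - 12*u^4 - 24*u^3 - 23*u^2 - 14*u + 2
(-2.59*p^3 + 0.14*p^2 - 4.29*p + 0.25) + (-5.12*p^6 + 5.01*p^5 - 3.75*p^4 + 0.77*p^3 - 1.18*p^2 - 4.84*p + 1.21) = -5.12*p^6 + 5.01*p^5 - 3.75*p^4 - 1.82*p^3 - 1.04*p^2 - 9.13*p + 1.46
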